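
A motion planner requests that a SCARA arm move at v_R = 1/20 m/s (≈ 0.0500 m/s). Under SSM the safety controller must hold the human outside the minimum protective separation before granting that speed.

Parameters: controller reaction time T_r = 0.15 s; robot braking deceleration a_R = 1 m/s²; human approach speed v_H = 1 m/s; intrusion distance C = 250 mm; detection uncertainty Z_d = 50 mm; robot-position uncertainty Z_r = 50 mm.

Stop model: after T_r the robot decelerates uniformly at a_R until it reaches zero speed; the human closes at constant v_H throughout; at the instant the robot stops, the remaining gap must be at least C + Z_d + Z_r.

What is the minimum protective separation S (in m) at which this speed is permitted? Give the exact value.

T_s = v_R/a_R = (1/20)/1 = 0.0500 s
reaction-phase robot travel = 0.0500·0.1500 = 0.0075 m
robot under decel: 0.0500²/(2·1.0000) = 0.0013 m
person approaches 1.0000·(0.1500+0.0500) = 0.2000 m
residual clearance needed = 0.2500+0.0500+0.0500 = 0.3500 m
S_min ≈ 0.0075+0.0013+0.2000+0.3500  ⇒  S_min = 447/800 m

S_min = 447/800 m = 0.5587 m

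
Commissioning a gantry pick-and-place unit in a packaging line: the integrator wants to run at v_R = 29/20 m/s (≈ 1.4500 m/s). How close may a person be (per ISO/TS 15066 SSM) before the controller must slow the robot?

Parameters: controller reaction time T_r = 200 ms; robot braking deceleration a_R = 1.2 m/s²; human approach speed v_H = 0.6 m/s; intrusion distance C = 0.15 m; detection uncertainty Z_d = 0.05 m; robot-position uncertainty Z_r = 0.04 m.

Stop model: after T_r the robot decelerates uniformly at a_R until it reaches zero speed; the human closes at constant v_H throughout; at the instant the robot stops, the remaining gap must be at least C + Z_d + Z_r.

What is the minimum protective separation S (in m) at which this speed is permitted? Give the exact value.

T_s = v_R/a_R = (29/20)/(6/5) = 1.2083 s
reaction-phase robot travel = 1.4500·0.2000 = 0.2900 m
robot under decel: 1.4500²/(2·1.2000) = 0.8760 m
human closes 0.6000·1.4083 = 0.8450 m
residual clearance needed = 0.1500+0.0500+0.0400 = 0.2400 m
S_min ≈ 0.2900+0.8760+0.8450+0.2400  ⇒  S_min = 2161/960 m

S_min = 2161/960 m = 2.2510 m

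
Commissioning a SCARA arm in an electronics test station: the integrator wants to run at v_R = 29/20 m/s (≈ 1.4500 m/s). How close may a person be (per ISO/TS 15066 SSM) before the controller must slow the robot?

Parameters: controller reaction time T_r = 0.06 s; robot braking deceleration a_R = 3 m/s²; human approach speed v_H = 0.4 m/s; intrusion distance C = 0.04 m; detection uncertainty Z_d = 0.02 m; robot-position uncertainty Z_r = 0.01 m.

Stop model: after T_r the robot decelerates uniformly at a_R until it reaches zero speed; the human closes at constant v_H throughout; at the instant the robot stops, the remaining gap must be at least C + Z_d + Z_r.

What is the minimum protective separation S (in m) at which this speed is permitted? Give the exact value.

braking lasts T_s = (29/20)/3 = 0.4833 s
robot in T_r: 1.4500·0.0600 = 0.0870 m
braking distance = 1.4500²/(2·3.0000) = 0.3504 m
human closes 0.4000·0.5433 = 0.2173 m
C+Z_d+Z_r = 0.0400+0.0200+0.0100 = 0.0700 m
S_min ≈ 0.0870+0.3504+0.2173+0.0700  ⇒  S_min = 2899/4000 m

S_min = 2899/4000 m = 0.7248 m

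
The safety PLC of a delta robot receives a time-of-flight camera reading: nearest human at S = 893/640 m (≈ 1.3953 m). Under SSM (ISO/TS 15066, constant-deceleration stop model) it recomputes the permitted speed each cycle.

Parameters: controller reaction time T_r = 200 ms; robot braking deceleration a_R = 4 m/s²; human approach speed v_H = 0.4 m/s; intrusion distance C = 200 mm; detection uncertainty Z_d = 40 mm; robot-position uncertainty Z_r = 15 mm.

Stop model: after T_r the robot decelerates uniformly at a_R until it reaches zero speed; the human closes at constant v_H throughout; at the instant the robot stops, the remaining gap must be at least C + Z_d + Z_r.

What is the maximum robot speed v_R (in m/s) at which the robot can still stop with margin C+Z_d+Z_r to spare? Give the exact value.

quadratic (1/8)·v² + (3/10)·v + (-3393/3200) = 0
  disc = (3/10)² − 4·(1/8)·(-3393/3200) = 3969/6400 ; √disc = 63/80
  v_R = (−(3/10) + 63/80) / (2·(1/8)) = 39/20 m/s
check:
stop time T_s = (39/20)/4 = 0.4875 s
robot covers v_R·T_r = 1.9500·0.2000 = 0.3900 m before braking
robot covers 1.9500·0.4875 − ½·4.0000·0.4875² = 0.4753 m while stopping
person approaches 0.4000·(0.2000+0.4875) = 0.2750 m
margins: 0.2000+0.0400+0.0150 = 0.2550 m
sum ≈ 0.3900+0.4753+0.2750+0.2550 ≈ 1.3953 m = S ✓

v_R_max = 39/20 m/s = 1.9500 m/s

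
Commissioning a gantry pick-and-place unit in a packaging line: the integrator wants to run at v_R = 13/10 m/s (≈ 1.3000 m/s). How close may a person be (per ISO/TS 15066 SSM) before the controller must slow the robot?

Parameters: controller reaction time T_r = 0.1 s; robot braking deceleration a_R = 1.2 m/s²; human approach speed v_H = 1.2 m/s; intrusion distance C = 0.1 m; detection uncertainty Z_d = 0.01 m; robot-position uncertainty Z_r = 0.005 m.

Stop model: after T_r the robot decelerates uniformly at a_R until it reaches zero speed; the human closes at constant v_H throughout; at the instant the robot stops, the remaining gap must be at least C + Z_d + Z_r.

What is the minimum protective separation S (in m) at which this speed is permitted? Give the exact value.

stop time T_s = (13/10)/(6/5) = 1.0833 s
robot in T_r: 1.3000·0.1000 = 0.1300 m
robot covers 1.3000·1.0833 − ½·1.2000·1.0833² = 0.7042 m while stopping
human over T_r+T_s: 1.2000·(0.1000+1.0833) = 1.4200 m
residual clearance needed = 0.1000+0.0100+0.0050 = 0.1150 m
S_min ≈ 0.1300+0.7042+1.4200+0.1150  ⇒  S_min = 2843/1200 m

S_min = 2843/1200 m = 2.3692 m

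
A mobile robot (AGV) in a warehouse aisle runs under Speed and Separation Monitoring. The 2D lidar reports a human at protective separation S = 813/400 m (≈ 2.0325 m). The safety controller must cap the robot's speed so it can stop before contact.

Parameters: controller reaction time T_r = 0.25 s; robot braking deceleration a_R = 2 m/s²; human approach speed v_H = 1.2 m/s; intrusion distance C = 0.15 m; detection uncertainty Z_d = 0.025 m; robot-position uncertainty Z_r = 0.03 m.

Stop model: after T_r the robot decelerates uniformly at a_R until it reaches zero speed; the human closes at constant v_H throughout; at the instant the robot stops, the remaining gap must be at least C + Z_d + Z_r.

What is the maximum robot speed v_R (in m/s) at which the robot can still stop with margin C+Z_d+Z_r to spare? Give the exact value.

v_R_max = 13/10 m/s = 1.3000 m/s

at the boundary: (1/4)·v² + (17/20)·v + (-611/400) = 0
  disc = (17/20)² − 4·(1/4)·(-611/400) = 9/4 ; √disc = 3/2
  v_R = (−(17/20) + 3/2) / (2·(1/4)) = 13/10 m/s
check:
stop time T_s = (13/10)/2 = 0.6500 s
robot covers v_R·T_r = 1.3000·0.2500 = 0.3250 m before braking
braking distance = 1.3000²/(2·2.0000) = 0.4225 m
human over T_r+T_s: 1.2000·(0.2500+0.6500) = 1.0800 m
C+Z_d+Z_r = 0.1500+0.0250+0.0300 = 0.2050 m
sum ≈ 0.3250+0.4225+1.0800+0.2050 ≈ 2.0325 m = S ✓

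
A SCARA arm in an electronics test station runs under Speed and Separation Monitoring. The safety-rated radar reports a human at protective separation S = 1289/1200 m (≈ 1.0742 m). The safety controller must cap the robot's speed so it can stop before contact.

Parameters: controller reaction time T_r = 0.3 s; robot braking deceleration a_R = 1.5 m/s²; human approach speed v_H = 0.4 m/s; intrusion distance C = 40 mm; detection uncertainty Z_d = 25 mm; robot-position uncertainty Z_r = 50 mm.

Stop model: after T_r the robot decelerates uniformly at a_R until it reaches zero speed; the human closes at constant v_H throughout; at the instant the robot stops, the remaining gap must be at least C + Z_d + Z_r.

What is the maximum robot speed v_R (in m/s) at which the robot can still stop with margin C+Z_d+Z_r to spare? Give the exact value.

v_R_max = 19/20 m/s = 0.9500 m/s

at the boundary: (1/3)·v² + (17/30)·v + (-1007/1200) = 0
  disc = (17/30)² − 4·(1/3)·(-1007/1200) = 36/25 ; √disc = 6/5
  v_R = (−(17/30) + 6/5) / (2·(1/3)) = 19/20 m/s
check:
stop time T_s = (19/20)/(3/2) = 0.6333 s
reaction-phase robot travel = 0.9500·0.3000 = 0.2850 m
robot covers 0.9500·0.6333 − ½·1.5000·0.6333² = 0.3008 m while stopping
human closes 0.4000·0.9333 = 0.3733 m
margins: 0.0400+0.0250+0.0500 = 0.1150 m
sum ≈ 0.2850+0.3008+0.3733+0.1150 ≈ 1.0742 m = S ✓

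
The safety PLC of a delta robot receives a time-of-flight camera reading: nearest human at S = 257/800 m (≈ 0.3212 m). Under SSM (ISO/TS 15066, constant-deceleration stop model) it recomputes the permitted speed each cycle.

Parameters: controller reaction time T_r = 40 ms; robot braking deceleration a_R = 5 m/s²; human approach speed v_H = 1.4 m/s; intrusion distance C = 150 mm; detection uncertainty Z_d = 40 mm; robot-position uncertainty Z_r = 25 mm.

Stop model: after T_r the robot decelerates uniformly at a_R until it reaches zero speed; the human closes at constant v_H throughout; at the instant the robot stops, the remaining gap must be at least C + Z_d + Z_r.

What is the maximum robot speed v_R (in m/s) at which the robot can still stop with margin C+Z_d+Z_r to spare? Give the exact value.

v_R_max = 3/20 m/s = 0.1500 m/s

at the boundary: (1/10)·v² + (8/25)·v + (-201/4000) = 0
  disc = (8/25)² − 4·(1/10)·(-201/4000) = 49/400 ; √disc = 7/20
  v_R = (−(8/25) + 7/20) / (2·(1/10)) = 3/20 m/s
check:
braking lasts T_s = (3/20)/5 = 0.0300 s
reaction-phase robot travel = 0.1500·0.0400 = 0.0060 m
braking distance = 0.1500²/(2·5.0000) = 0.0022 m
human closes 1.4000·0.0700 = 0.0980 m
margins: 0.1500+0.0400+0.0250 = 0.2150 m
sum ≈ 0.0060+0.0022+0.0980+0.2150 ≈ 0.3212 m = S ✓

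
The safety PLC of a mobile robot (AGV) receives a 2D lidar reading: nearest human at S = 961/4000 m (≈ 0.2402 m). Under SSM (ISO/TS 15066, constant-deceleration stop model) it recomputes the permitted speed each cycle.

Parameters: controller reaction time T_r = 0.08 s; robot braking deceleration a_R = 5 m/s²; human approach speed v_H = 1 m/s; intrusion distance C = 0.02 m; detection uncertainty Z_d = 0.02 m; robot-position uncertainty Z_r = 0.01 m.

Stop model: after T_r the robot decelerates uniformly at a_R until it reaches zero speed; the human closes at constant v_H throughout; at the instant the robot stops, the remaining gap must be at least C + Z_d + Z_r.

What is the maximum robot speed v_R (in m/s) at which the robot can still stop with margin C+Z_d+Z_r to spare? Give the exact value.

v_R_max = 7/20 m/s = 0.3500 m/s

at the boundary: (1/10)·v² + (7/25)·v + (-441/4000) = 0
  disc = (7/25)² − 4·(1/10)·(-441/4000) = 49/400 ; √disc = 7/20
  v_R = (−(7/25) + 7/20) / (2·(1/10)) = 7/20 m/s
check:
braking lasts T_s = (7/20)/5 = 0.0700 s
robot covers v_R·T_r = 0.3500·0.0800 = 0.0280 m before braking
robot under decel: 0.3500²/(2·5.0000) = 0.0123 m
human over T_r+T_s: 1.0000·(0.0800+0.0700) = 0.1500 m
residual clearance needed = 0.0200+0.0200+0.0100 = 0.0500 m
sum ≈ 0.0280+0.0123+0.1500+0.0500 ≈ 0.2402 m = S ✓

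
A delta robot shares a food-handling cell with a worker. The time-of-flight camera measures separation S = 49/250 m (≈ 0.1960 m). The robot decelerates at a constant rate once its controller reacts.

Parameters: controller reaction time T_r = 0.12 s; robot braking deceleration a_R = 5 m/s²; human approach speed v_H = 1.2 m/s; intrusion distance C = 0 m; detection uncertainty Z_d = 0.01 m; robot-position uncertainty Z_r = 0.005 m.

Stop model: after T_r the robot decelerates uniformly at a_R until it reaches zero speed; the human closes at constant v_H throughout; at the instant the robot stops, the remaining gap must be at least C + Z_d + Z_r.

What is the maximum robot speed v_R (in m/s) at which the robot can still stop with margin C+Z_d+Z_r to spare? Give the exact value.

quadratic (1/10)·v² + (9/25)·v + (-37/1000) = 0
  disc = (9/25)² − 4·(1/10)·(-37/1000) = 361/2500 ; √disc = 19/50
  v_R = (−(9/25) + 19/50) / (2·(1/10)) = 1/10 m/s
check:
braking lasts T_s = (1/10)/5 = 0.0200 s
reaction-phase robot travel = 0.1000·0.1200 = 0.0120 m
robot under decel: 0.1000²/(2·5.0000) = 0.0010 m
human closes 1.2000·0.1400 = 0.1680 m
C+Z_d+Z_r = 0.0000+0.0100+0.0050 = 0.0150 m
sum ≈ 0.0120+0.0010+0.1680+0.0150 ≈ 0.1960 m = S ✓

v_R_max = 1/10 m/s = 0.1000 m/s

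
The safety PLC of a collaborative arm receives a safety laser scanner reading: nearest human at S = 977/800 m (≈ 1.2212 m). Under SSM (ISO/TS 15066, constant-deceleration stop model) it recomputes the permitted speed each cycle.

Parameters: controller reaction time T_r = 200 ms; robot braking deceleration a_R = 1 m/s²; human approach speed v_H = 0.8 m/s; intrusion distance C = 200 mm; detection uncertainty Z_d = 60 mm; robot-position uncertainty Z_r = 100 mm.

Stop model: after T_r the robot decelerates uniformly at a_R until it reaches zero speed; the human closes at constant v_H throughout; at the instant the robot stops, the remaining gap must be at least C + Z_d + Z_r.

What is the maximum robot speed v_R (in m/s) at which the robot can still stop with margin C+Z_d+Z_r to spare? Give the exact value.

quadratic (1/2)·v² + (1)·v + (-561/800) = 0
  disc = (1)² − 4·(1/2)·(-561/800) = 961/400 ; √disc = 31/20
  v_R = (−(1) + 31/20) / (2·(1/2)) = 11/20 m/s
check:
T_s = v_R/a_R = (11/20)/1 = 0.5500 s
robot covers v_R·T_r = 0.5500·0.2000 = 0.1100 m before braking
robot covers 0.5500·0.5500 − ½·1.0000·0.5500² = 0.1512 m while stopping
person approaches 0.8000·(0.2000+0.5500) = 0.6000 m
residual clearance needed = 0.2000+0.0600+0.1000 = 0.3600 m
sum ≈ 0.1100+0.1512+0.6000+0.3600 ≈ 1.2212 m = S ✓

v_R_max = 11/20 m/s = 0.5500 m/s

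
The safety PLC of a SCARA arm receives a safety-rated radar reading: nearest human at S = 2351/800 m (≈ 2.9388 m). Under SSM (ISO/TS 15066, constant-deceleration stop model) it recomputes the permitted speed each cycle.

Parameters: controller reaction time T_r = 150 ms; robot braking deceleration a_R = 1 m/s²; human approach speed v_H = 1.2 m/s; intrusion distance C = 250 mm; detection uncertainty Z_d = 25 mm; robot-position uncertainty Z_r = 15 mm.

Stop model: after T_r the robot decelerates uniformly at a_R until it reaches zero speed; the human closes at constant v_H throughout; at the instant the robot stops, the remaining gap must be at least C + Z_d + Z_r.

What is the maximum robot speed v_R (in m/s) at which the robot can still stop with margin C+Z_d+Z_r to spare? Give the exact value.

at the boundary: (1/2)·v² + (27/20)·v + (-79/32) = 0
  disc = (27/20)² − 4·(1/2)·(-79/32) = 169/25 ; √disc = 13/5
  v_R = (−(27/20) + 13/5) / (2·(1/2)) = 5/4 m/s
check:
stop time T_s = (5/4)/1 = 1.2500 s
robot in T_r: 1.2500·0.1500 = 0.1875 m
robot under decel: 1.2500²/(2·1.0000) = 0.7812 m
human closes 1.2000·1.4000 = 1.6800 m
C+Z_d+Z_r = 0.2500+0.0250+0.0150 = 0.2900 m
sum ≈ 0.1875+0.7812+1.6800+0.2900 ≈ 2.9388 m = S ✓

v_R_max = 5/4 m/s = 1.2500 m/s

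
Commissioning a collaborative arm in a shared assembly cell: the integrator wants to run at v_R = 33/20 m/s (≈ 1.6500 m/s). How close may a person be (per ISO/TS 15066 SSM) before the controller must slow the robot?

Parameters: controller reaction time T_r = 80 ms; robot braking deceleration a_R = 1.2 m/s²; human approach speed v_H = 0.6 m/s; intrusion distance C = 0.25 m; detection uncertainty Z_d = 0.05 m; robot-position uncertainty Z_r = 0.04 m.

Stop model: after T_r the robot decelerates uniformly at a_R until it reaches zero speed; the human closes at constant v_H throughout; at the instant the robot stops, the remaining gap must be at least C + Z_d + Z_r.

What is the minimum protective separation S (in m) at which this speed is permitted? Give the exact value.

stop time T_s = (33/20)/(6/5) = 1.3750 s
robot covers v_R·T_r = 1.6500·0.0800 = 0.1320 m before braking
braking distance = 1.6500²/(2·1.2000) = 1.1344 m
human over T_r+T_s: 0.6000·(0.0800+1.3750) = 0.8730 m
margins: 0.2500+0.0500+0.0400 = 0.3400 m
S_min ≈ 0.1320+1.1344+0.8730+0.3400  ⇒  S_min = 3967/1600 m

S_min = 3967/1600 m = 2.4794 m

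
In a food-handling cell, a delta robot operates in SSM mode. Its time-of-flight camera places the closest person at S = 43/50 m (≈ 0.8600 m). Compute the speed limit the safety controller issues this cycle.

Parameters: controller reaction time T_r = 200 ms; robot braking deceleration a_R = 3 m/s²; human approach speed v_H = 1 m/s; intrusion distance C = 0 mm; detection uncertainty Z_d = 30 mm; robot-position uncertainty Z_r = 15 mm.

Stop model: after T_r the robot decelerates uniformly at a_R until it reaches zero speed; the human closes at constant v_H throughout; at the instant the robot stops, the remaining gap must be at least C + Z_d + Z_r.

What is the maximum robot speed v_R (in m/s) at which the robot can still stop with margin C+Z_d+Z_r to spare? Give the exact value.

v_R_max = 9/10 m/s = 0.9000 m/s

at the boundary: (1/6)·v² + (8/15)·v + (-123/200) = 0
  disc = (8/15)² − 4·(1/6)·(-123/200) = 25/36 ; √disc = 5/6
  v_R = (−(8/15) + 5/6) / (2·(1/6)) = 9/10 m/s
check:
T_s = v_R/a_R = (9/10)/3 = 0.3000 s
robot covers v_R·T_r = 0.9000·0.2000 = 0.1800 m before braking
robot covers 0.9000·0.3000 − ½·3.0000·0.3000² = 0.1350 m while stopping
human over T_r+T_s: 1.0000·(0.2000+0.3000) = 0.5000 m
margins: 0.0000+0.0300+0.0150 = 0.0450 m
sum ≈ 0.1800+0.1350+0.5000+0.0450 ≈ 0.8600 m = S ✓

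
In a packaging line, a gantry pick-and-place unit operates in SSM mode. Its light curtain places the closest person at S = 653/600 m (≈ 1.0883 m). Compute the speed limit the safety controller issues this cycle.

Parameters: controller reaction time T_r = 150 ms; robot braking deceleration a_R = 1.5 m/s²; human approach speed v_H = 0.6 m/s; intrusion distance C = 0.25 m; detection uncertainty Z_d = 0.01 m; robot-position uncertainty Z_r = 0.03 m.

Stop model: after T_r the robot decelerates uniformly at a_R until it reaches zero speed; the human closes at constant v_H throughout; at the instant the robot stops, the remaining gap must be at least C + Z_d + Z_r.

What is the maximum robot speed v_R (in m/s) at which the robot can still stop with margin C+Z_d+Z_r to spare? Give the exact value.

at the boundary: (1/3)·v² + (11/20)·v + (-17/24) = 0
  disc = (11/20)² − 4·(1/3)·(-17/24) = 4489/3600 ; √disc = 67/60
  v_R = (−(11/20) + 67/60) / (2·(1/3)) = 17/20 m/s
check:
braking lasts T_s = (17/20)/(3/2) = 0.5667 s
robot covers v_R·T_r = 0.8500·0.1500 = 0.1275 m before braking
robot covers 0.8500·0.5667 − ½·1.5000·0.5667² = 0.2408 m while stopping
human closes 0.6000·0.7167 = 0.4300 m
margins: 0.2500+0.0100+0.0300 = 0.2900 m
sum ≈ 0.1275+0.2408+0.4300+0.2900 ≈ 1.0883 m = S ✓

v_R_max = 17/20 m/s = 0.8500 m/s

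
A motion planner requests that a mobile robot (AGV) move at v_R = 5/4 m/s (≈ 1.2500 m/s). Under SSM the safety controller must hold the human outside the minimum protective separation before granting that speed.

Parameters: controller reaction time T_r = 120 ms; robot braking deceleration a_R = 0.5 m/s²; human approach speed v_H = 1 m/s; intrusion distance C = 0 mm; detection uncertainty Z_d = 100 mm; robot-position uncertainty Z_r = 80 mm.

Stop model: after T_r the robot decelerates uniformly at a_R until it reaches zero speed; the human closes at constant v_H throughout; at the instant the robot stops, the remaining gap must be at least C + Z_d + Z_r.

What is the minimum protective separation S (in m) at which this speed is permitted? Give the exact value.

braking lasts T_s = (5/4)/(1/2) = 2.5000 s
reaction-phase robot travel = 1.2500·0.1200 = 0.1500 m
robot under decel: 1.2500²/(2·0.5000) = 1.5625 m
human over T_r+T_s: 1.0000·(0.1200+2.5000) = 2.6200 m
residual clearance needed = 0.0000+0.1000+0.0800 = 0.1800 m
S_min ≈ 0.1500+1.5625+2.6200+0.1800  ⇒  S_min = 361/80 m

S_min = 361/80 m = 4.5125 m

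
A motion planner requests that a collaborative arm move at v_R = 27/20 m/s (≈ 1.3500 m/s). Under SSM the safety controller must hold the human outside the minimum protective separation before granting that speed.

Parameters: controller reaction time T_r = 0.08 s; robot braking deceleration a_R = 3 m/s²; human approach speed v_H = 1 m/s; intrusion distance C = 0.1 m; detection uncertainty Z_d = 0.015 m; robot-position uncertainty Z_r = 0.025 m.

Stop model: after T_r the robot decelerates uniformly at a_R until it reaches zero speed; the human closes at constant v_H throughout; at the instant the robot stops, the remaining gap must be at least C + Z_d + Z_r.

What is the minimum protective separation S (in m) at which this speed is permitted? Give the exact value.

S_min = 4327/4000 m = 1.0817 m

T_s = v_R/a_R = (27/20)/3 = 0.4500 s
robot in T_r: 1.3500·0.0800 = 0.1080 m
braking distance = 1.3500²/(2·3.0000) = 0.3038 m
human over T_r+T_s: 1.0000·(0.0800+0.4500) = 0.5300 m
C+Z_d+Z_r = 0.1000+0.0150+0.0250 = 0.1400 m
S_min ≈ 0.1080+0.3038+0.5300+0.1400  ⇒  S_min = 4327/4000 m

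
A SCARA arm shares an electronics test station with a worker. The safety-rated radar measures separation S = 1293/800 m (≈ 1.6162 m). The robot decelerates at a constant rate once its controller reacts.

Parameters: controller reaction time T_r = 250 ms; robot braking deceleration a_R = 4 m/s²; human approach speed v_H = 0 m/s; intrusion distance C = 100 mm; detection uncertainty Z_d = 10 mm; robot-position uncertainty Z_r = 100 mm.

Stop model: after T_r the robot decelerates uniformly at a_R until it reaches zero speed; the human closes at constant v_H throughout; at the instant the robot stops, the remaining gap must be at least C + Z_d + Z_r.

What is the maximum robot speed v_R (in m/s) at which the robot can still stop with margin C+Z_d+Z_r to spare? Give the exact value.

v_R_max = 5/2 m/s = 2.5000 m/s

at the boundary: (1/8)·v² + (1/4)·v + (-45/32) = 0
  disc = (1/4)² − 4·(1/8)·(-45/32) = 49/64 ; √disc = 7/8
  v_R = (−(1/4) + 7/8) / (2·(1/8)) = 5/2 m/s
check:
T_s = v_R/a_R = (5/2)/4 = 0.6250 s
reaction-phase robot travel = 2.5000·0.2500 = 0.6250 m
robot under decel: 2.5000²/(2·4.0000) = 0.7812 m
human over T_r+T_s: 0.0000·(0.2500+0.6250) = 0.0000 m
C+Z_d+Z_r = 0.1000+0.0100+0.1000 = 0.2100 m
sum ≈ 0.6250+0.7812+0.0000+0.2100 ≈ 1.6162 m = S ✓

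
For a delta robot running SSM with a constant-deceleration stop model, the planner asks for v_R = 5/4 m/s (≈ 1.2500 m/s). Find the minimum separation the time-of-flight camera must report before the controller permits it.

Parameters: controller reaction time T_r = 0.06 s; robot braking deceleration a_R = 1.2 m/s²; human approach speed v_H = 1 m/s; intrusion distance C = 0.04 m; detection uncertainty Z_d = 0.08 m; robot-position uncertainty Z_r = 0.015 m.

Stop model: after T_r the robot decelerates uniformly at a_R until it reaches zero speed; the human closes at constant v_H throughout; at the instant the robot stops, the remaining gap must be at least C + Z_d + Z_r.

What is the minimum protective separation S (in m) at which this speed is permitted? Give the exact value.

braking lasts T_s = (5/4)/(6/5) = 1.0417 s
reaction-phase robot travel = 1.2500·0.0600 = 0.0750 m
robot covers 1.2500·1.0417 − ½·1.2000·1.0417² = 0.6510 m while stopping
human over T_r+T_s: 1.0000·(0.0600+1.0417) = 1.1017 m
margins: 0.0400+0.0800+0.0150 = 0.1350 m
S_min ≈ 0.0750+0.6510+1.1017+0.1350  ⇒  S_min = 9421/4800 m

S_min = 9421/4800 m = 1.9627 m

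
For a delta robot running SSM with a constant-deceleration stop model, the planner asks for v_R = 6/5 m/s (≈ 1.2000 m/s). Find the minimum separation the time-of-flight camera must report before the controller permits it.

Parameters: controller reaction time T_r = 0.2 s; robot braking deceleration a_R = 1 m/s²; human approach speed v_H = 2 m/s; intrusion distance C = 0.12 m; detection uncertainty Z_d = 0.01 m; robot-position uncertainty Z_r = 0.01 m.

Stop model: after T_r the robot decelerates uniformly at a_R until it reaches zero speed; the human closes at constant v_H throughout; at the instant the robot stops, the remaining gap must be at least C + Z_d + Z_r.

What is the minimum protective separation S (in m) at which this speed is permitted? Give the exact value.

S_min = 39/10 m = 3.9000 m

T_s = v_R/a_R = (6/5)/1 = 1.2000 s
robot in T_r: 1.2000·0.2000 = 0.2400 m
robot covers 1.2000·1.2000 − ½·1.0000·1.2000² = 0.7200 m while stopping
human closes 2.0000·1.4000 = 2.8000 m
residual clearance needed = 0.1200+0.0100+0.0100 = 0.1400 m
S_min ≈ 0.2400+0.7200+2.8000+0.1400  ⇒  S_min = 39/10 m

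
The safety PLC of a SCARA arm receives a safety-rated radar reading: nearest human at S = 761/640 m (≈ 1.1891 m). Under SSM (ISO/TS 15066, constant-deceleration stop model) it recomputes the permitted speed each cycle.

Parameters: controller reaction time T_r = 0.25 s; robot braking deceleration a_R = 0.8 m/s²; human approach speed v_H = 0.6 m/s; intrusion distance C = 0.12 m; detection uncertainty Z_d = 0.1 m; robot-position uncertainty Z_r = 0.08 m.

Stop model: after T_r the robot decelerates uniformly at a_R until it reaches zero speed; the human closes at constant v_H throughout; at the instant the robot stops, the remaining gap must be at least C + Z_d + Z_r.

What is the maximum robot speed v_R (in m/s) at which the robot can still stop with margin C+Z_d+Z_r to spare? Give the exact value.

quadratic (5/8)·v² + (1)·v + (-473/640) = 0
  disc = (1)² − 4·(5/8)·(-473/640) = 729/256 ; √disc = 27/16
  v_R = (−(1) + 27/16) / (2·(5/8)) = 11/20 m/s
check:
braking lasts T_s = (11/20)/(4/5) = 0.6875 s
robot covers v_R·T_r = 0.5500·0.2500 = 0.1375 m before braking
robot covers 0.5500·0.6875 − ½·0.8000·0.6875² = 0.1891 m while stopping
human over T_r+T_s: 0.6000·(0.2500+0.6875) = 0.5625 m
margins: 0.1200+0.1000+0.0800 = 0.3000 m
sum ≈ 0.1375+0.1891+0.5625+0.3000 ≈ 1.1891 m = S ✓

v_R_max = 11/20 m/s = 0.5500 m/s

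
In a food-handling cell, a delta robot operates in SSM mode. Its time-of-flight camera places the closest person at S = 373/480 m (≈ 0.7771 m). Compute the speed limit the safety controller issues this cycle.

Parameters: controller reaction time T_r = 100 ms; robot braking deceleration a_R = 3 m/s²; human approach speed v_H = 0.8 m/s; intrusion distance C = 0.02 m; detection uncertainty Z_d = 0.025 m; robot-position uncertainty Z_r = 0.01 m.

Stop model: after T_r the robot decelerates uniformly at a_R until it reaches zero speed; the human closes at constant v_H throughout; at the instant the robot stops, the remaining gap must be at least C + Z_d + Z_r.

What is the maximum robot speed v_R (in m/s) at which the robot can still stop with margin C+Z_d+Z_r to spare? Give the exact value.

v_R_max = 23/20 m/s = 1.1500 m/s

at the boundary: (1/6)·v² + (11/30)·v + (-1541/2400) = 0
  disc = (11/30)² − 4·(1/6)·(-1541/2400) = 9/16 ; √disc = 3/4
  v_R = (−(11/30) + 3/4) / (2·(1/6)) = 23/20 m/s
check:
T_s = v_R/a_R = (23/20)/3 = 0.3833 s
reaction-phase robot travel = 1.1500·0.1000 = 0.1150 m
braking distance = 1.1500²/(2·3.0000) = 0.2204 m
human closes 0.8000·0.4833 = 0.3867 m
margins: 0.0200+0.0250+0.0100 = 0.0550 m
sum ≈ 0.1150+0.2204+0.3867+0.0550 ≈ 0.7771 m = S ✓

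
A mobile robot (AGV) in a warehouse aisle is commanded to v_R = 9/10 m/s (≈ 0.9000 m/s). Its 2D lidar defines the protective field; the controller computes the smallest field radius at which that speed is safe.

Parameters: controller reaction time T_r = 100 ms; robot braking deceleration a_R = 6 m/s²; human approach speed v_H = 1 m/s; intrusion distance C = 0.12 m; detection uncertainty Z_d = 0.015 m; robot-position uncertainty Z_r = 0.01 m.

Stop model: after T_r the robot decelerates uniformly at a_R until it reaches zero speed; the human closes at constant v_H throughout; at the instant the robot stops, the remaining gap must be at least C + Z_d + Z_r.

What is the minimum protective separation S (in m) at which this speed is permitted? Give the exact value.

S_min = 221/400 m = 0.5525 m

stop time T_s = (9/10)/6 = 0.1500 s
robot covers v_R·T_r = 0.9000·0.1000 = 0.0900 m before braking
robot covers 0.9000·0.1500 − ½·6.0000·0.1500² = 0.0675 m while stopping
human closes 1.0000·0.2500 = 0.2500 m
residual clearance needed = 0.1200+0.0150+0.0100 = 0.1450 m
S_min ≈ 0.0900+0.0675+0.2500+0.1450  ⇒  S_min = 221/400 m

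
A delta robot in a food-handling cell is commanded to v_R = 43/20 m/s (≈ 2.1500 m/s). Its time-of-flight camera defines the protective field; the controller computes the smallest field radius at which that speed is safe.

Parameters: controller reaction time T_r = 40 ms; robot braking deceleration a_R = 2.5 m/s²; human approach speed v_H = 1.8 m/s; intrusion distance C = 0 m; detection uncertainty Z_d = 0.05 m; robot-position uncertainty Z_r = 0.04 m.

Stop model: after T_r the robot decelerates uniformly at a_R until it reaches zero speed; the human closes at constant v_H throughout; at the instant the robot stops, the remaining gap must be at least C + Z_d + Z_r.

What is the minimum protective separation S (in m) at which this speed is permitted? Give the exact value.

braking lasts T_s = (43/20)/(5/2) = 0.8600 s
reaction-phase robot travel = 2.1500·0.0400 = 0.0860 m
robot covers 2.1500·0.8600 − ½·2.5000·0.8600² = 0.9245 m while stopping
human over T_r+T_s: 1.8000·(0.0400+0.8600) = 1.6200 m
residual clearance needed = 0.0000+0.0500+0.0400 = 0.0900 m
S_min ≈ 0.0860+0.9245+1.6200+0.0900  ⇒  S_min = 5441/2000 m

S_min = 5441/2000 m = 2.7205 m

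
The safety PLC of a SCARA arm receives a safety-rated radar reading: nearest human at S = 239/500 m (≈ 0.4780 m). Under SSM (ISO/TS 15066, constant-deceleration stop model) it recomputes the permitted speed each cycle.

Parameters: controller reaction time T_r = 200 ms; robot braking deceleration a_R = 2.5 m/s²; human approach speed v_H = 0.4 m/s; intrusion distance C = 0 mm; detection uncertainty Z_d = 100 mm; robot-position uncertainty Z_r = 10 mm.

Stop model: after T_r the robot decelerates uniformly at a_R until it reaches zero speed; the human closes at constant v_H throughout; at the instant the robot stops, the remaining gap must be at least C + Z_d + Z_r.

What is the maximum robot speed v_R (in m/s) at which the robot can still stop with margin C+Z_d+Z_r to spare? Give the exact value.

v_R_max = 3/5 m/s = 0.6000 m/s

quadratic (1/5)·v² + (9/25)·v + (-36/125) = 0
  disc = (9/25)² − 4·(1/5)·(-36/125) = 9/25 ; √disc = 3/5
  v_R = (−(9/25) + 3/5) / (2·(1/5)) = 3/5 m/s
check:
stop time T_s = (3/5)/(5/2) = 0.2400 s
robot covers v_R·T_r = 0.6000·0.2000 = 0.1200 m before braking
braking distance = 0.6000²/(2·2.5000) = 0.0720 m
human over T_r+T_s: 0.4000·(0.2000+0.2400) = 0.1760 m
residual clearance needed = 0.0000+0.1000+0.0100 = 0.1100 m
sum ≈ 0.1200+0.0720+0.1760+0.1100 ≈ 0.4780 m = S ✓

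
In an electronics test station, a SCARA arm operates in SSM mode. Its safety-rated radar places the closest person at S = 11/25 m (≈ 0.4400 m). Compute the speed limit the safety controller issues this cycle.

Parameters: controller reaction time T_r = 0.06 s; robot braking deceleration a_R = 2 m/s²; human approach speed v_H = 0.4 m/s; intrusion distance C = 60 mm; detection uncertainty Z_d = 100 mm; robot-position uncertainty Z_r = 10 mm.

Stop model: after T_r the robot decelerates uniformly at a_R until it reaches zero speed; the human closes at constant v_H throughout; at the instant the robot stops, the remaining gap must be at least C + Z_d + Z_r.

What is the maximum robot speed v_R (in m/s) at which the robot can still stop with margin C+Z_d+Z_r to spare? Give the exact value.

v_R_max = 3/5 m/s = 0.6000 m/s

collect terms ⇒ (1/4)·v_R² + (13/50)·v_R + (-123/500) = 0
  disc = (13/50)² − 4·(1/4)·(-123/500) = 196/625 ; √disc = 14/25
  v_R = (−(13/50) + 14/25) / (2·(1/4)) = 3/5 m/s
check:
stop time T_s = (3/5)/2 = 0.3000 s
robot covers v_R·T_r = 0.6000·0.0600 = 0.0360 m before braking
robot under decel: 0.6000²/(2·2.0000) = 0.0900 m
human over T_r+T_s: 0.4000·(0.0600+0.3000) = 0.1440 m
C+Z_d+Z_r = 0.0600+0.1000+0.0100 = 0.1700 m
sum ≈ 0.0360+0.0900+0.1440+0.1700 ≈ 0.4400 m = S ✓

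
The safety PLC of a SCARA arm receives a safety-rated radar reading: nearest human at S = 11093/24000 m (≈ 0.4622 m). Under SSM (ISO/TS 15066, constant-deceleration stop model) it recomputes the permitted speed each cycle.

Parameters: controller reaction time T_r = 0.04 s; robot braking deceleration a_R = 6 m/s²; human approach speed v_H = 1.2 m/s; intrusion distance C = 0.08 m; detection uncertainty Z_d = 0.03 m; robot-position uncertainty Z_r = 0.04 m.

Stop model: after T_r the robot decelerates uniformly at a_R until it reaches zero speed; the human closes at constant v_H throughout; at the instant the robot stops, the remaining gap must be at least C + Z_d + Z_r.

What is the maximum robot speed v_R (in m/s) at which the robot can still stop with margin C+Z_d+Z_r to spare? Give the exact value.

v_R_max = 17/20 m/s = 0.8500 m/s

collect terms ⇒ (1/12)·v_R² + (6/25)·v_R + (-6341/24000) = 0
  disc = (6/25)² − 4·(1/12)·(-6341/24000) = 52441/360000 ; √disc = 229/600
  v_R = (−(6/25) + 229/600) / (2·(1/12)) = 17/20 m/s
check:
stop time T_s = (17/20)/6 = 0.1417 s
robot in T_r: 0.8500·0.0400 = 0.0340 m
robot covers 0.8500·0.1417 − ½·6.0000·0.1417² = 0.0602 m while stopping
person approaches 1.2000·(0.0400+0.1417) = 0.2180 m
C+Z_d+Z_r = 0.0800+0.0300+0.0400 = 0.1500 m
sum ≈ 0.0340+0.0602+0.2180+0.1500 ≈ 0.4622 m = S ✓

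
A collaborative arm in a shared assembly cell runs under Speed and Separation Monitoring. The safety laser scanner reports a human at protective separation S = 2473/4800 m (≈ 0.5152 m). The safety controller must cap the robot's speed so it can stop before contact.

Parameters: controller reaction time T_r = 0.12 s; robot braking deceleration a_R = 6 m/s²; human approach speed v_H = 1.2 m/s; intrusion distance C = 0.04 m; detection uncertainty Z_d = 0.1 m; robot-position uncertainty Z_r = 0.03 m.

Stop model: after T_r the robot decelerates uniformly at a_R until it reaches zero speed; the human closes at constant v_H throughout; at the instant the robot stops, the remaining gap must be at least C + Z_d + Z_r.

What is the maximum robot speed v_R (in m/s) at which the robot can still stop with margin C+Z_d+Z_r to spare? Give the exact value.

collect terms ⇒ (1/12)·v_R² + (8/25)·v_R + (-4829/24000) = 0
  disc = (8/25)² − 4·(1/12)·(-4829/24000) = 61009/360000 ; √disc = 247/600
  v_R = (−(8/25) + 247/600) / (2·(1/12)) = 11/20 m/s
check:
stop time T_s = (11/20)/6 = 0.0917 s
robot covers v_R·T_r = 0.5500·0.1200 = 0.0660 m before braking
braking distance = 0.5500²/(2·6.0000) = 0.0252 m
human closes 1.2000·0.2117 = 0.2540 m
margins: 0.0400+0.1000+0.0300 = 0.1700 m
sum ≈ 0.0660+0.0252+0.2540+0.1700 ≈ 0.5152 m = S ✓

v_R_max = 11/20 m/s = 0.5500 m/s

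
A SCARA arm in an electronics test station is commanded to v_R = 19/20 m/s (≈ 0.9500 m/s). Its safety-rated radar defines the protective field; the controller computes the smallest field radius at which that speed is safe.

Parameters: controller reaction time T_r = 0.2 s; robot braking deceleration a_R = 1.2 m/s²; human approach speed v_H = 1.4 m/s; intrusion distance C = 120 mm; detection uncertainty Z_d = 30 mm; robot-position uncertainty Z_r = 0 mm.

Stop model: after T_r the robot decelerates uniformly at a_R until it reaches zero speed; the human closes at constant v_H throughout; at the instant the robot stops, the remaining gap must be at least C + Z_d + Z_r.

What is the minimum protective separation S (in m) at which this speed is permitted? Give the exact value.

stop time T_s = (19/20)/(6/5) = 0.7917 s
robot in T_r: 0.9500·0.2000 = 0.1900 m
braking distance = 0.9500²/(2·1.2000) = 0.3760 m
human closes 1.4000·0.9917 = 1.3883 m
margins: 0.1200+0.0300+0.0000 = 0.1500 m
S_min ≈ 0.1900+0.3760+1.3883+0.1500  ⇒  S_min = 3367/1600 m

S_min = 3367/1600 m = 2.1044 m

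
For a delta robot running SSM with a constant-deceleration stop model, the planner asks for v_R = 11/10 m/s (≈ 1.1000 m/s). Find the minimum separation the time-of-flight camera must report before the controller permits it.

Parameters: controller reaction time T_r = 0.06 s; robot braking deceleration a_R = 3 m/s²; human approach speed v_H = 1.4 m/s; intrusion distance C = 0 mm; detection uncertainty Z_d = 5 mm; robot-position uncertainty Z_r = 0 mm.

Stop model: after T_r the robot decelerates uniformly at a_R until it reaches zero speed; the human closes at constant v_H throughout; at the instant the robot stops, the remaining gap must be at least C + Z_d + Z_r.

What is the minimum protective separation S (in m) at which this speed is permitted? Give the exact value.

S_min = 87/100 m = 0.8700 m

braking lasts T_s = (11/10)/3 = 0.3667 s
robot covers v_R·T_r = 1.1000·0.0600 = 0.0660 m before braking
robot covers 1.1000·0.3667 − ½·3.0000·0.3667² = 0.2017 m while stopping
person approaches 1.4000·(0.0600+0.3667) = 0.5973 m
residual clearance needed = 0.0000+0.0050+0.0000 = 0.0050 m
S_min ≈ 0.0660+0.2017+0.5973+0.0050  ⇒  S_min = 87/100 m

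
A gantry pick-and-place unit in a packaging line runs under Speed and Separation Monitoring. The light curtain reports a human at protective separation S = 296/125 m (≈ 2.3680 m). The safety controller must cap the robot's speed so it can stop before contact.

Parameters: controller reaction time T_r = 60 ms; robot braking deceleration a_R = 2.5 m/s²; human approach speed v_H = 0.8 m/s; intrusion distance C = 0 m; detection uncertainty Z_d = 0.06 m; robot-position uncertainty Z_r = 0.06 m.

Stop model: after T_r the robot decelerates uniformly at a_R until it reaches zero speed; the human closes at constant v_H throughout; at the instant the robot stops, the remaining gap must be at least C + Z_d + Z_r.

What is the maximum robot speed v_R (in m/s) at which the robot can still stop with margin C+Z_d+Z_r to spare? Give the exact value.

v_R_max = 5/2 m/s = 2.5000 m/s

at the boundary: (1/5)·v² + (19/50)·v + (-11/5) = 0
  disc = (19/50)² − 4·(1/5)·(-11/5) = 4761/2500 ; √disc = 69/50
  v_R = (−(19/50) + 69/50) / (2·(1/5)) = 5/2 m/s
check:
stop time T_s = (5/2)/(5/2) = 1.0000 s
reaction-phase robot travel = 2.5000·0.0600 = 0.1500 m
braking distance = 2.5000²/(2·2.5000) = 1.2500 m
human closes 0.8000·1.0600 = 0.8480 m
C+Z_d+Z_r = 0.0000+0.0600+0.0600 = 0.1200 m
sum ≈ 0.1500+1.2500+0.8480+0.1200 ≈ 2.3680 m = S ✓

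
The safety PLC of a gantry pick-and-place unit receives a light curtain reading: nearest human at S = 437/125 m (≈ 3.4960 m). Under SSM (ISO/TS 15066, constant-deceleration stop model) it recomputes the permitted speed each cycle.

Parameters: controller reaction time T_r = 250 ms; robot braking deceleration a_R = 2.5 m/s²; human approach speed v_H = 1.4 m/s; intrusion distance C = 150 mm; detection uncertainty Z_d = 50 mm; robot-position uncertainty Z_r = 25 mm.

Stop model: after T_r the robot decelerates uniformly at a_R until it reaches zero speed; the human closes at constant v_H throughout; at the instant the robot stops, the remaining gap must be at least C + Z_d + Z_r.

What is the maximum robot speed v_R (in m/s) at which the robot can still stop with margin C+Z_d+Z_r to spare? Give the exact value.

v_R_max = 23/10 m/s = 2.3000 m/s

collect terms ⇒ (1/5)·v_R² + (81/100)·v_R + (-2921/1000) = 0
  disc = (81/100)² − 4·(1/5)·(-2921/1000) = 29929/10000 ; √disc = 173/100
  v_R = (−(81/100) + 173/100) / (2·(1/5)) = 23/10 m/s
check:
braking lasts T_s = (23/10)/(5/2) = 0.9200 s
robot in T_r: 2.3000·0.2500 = 0.5750 m
robot covers 2.3000·0.9200 − ½·2.5000·0.9200² = 1.0580 m while stopping
person approaches 1.4000·(0.2500+0.9200) = 1.6380 m
margins: 0.1500+0.0500+0.0250 = 0.2250 m
sum ≈ 0.5750+1.0580+1.6380+0.2250 ≈ 3.4960 m = S ✓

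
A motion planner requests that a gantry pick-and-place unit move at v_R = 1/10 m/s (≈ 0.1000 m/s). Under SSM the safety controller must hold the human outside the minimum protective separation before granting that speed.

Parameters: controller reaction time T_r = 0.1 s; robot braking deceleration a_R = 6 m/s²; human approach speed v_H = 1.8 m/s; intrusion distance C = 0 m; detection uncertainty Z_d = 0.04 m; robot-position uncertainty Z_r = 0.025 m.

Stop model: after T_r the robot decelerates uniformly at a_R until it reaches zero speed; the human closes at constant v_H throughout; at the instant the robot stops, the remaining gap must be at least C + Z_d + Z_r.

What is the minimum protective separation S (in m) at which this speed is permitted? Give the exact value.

S_min = 343/1200 m = 0.2858 m

T_s = v_R/a_R = (1/10)/6 = 0.0167 s
robot covers v_R·T_r = 0.1000·0.1000 = 0.0100 m before braking
robot under decel: 0.1000²/(2·6.0000) = 0.0008 m
human over T_r+T_s: 1.8000·(0.1000+0.0167) = 0.2100 m
residual clearance needed = 0.0000+0.0400+0.0250 = 0.0650 m
S_min ≈ 0.0100+0.0008+0.2100+0.0650  ⇒  S_min = 343/1200 m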